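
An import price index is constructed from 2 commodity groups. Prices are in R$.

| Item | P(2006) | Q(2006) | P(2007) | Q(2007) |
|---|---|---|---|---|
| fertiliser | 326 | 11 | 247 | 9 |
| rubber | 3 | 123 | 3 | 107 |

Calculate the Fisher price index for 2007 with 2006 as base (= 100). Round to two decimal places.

78.09

Laspeyres component (base-period weights):
ΣP(2007)Q(2006) = 247×11 + 3×123 = 2717 + 369 = 3086
ΣP(2006)Q(2006) = 326×11 + 3×123 = 3586 + 369 = 3955
L = 3086 / 3955 × 100 = 78.0278
Paasche component (current-period weights):
ΣP(2007)Q(2007) = 247×9 + 3×107 = 2223 + 321 = 2544
ΣP(2006)Q(2007) = 326×9 + 3×107 = 2934 + 321 = 3255
P = 2544 / 3255 × 100 = 78.1567
Fisher = √(L × P) = √(78.0278 × 78.1567) = 78.0922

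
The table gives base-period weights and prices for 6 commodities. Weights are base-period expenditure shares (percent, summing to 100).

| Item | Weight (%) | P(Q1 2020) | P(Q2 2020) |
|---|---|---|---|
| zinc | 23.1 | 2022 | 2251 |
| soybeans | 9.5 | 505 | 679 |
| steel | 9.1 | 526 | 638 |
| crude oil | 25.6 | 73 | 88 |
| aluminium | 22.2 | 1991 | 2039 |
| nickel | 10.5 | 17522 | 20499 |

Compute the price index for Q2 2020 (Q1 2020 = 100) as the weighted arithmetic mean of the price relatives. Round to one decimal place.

zinc: 23.1 × (2251/2022) = 23.1 × 1.113254 = 25.7162
soybeans: 9.5 × (679/505) = 9.5 × 1.344554 = 12.7733
steel: 9.1 × (638/526) = 9.1 × 1.212928 = 11.0376
crude oil: 25.6 × (88/73) = 25.6 × 1.205479 = 30.8603
aluminium: 22.2 × (2039/1991) = 22.2 × 1.024108 = 22.7352
nickel: 10.5 × (20499/17522) = 10.5 × 1.169901 = 12.2840
Index = Σ wᵢ·(p₁ᵢ/p₀ᵢ) = 25.7162 + 12.7733 + 11.0376 + 30.8603 + 22.7352 + 12.2840 = 115.4065

115.4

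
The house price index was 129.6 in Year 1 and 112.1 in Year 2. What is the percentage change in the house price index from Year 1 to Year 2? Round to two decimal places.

-13.50%

Change = (112.1 − 129.6) / 129.6 × 100
       = -17.5 / 129.6 × 100 = -13.5031%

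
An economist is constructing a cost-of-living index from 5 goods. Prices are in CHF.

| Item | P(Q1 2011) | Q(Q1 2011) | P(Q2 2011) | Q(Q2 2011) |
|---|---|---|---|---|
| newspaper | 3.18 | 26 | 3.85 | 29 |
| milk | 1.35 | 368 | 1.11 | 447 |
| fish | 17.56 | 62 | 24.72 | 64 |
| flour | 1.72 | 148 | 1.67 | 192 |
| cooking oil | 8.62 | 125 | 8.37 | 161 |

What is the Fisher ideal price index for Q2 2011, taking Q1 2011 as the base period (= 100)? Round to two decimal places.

110.10

Laspeyres component (base-period weights):
ΣP(Q2 2011)Q(Q1 2011) = 3.85×26 + 1.11×368 + 24.72×62 + 1.67×148 + 8.37×125 = 100.1 + 408.48 + 1532.64 + 247.16 + 1046.25 = 3334.63
ΣP(Q1 2011)Q(Q1 2011) = 3.18×26 + 1.35×368 + 17.56×62 + 1.72×148 + 8.62×125 = 82.68 + 496.8 + 1088.72 + 254.56 + 1077.5 = 3000.26
L = 3334.63 / 3000.26 × 100 = 111.1447
Paasche component (current-period weights):
ΣP(Q2 2011)Q(Q2 2011) = 3.85×29 + 1.11×447 + 24.72×64 + 1.67×192 + 8.37×161 = 111.65 + 496.17 + 1582.08 + 320.64 + 1347.57 = 3858.11
ΣP(Q1 2011)Q(Q2 2011) = 3.18×29 + 1.35×447 + 17.56×64 + 1.72×192 + 8.62×161 = 92.22 + 603.45 + 1123.84 + 330.24 + 1387.82 = 3537.57
P = 3858.11 / 3537.57 × 100 = 109.0610
Fisher = √(L × P) = √(111.1447 × 109.0610) = 110.0979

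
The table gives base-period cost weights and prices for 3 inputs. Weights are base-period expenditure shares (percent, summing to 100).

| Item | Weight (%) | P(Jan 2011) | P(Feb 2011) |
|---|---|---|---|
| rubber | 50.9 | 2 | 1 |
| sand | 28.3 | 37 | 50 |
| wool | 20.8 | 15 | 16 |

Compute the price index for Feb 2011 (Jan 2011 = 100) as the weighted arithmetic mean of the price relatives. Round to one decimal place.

rubber: 50.9 × (1/2) = 50.9 × 0.500000 = 25.4500
sand: 28.3 × (50/37) = 28.3 × 1.351351 = 38.2432
wool: 20.8 × (16/15) = 20.8 × 1.066667 = 22.1867
Index = Σ wᵢ·(p₁ᵢ/p₀ᵢ) = 25.4500 + 38.2432 + 22.1867 = 85.8799

85.9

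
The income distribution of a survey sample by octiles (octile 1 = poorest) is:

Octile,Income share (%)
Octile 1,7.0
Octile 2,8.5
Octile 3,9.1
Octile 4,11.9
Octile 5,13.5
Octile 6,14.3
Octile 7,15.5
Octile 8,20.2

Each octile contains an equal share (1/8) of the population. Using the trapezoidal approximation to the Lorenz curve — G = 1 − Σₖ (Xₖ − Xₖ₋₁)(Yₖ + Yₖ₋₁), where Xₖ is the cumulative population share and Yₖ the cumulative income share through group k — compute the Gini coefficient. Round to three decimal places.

Cumulative income shares Yₖ: 0.0700, 0.1550, 0.2460, 0.3650, 0.5000, 0.6430, 0.7980, 1.0000
Σ (Xₖ−Xₖ₋₁)(Yₖ+Yₖ₋₁) = (1/8)(0.0700+0.0000) + (1/8)(0.1550+0.0700) + (1/8)(0.2460+0.1550) + (1/8)(0.3650+0.2460) + (1/8)(0.5000+0.3650) + (1/8)(0.6430+0.5000) + (1/8)(0.7980+0.6430) + (1/8)(1.0000+0.7980)
  = 0.0088 + 0.0281 + 0.0501 + 0.0764 + 0.1081 + 0.1429 + 0.1801 + 0.2248 = 0.8193
G = 1 − 0.8193 = 0.1807

0.181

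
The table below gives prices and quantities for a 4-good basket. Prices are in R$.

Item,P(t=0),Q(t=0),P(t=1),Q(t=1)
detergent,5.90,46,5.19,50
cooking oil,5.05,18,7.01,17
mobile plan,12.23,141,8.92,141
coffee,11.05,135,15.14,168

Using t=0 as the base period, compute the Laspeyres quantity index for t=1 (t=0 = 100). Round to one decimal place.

110.7

Laspeyres quantity index uses base-period prices as weights.
ΣP(t=0)·Q(t=1) = 5.90×50 + 5.05×17 + 12.23×141 + 11.05×168 = 295 + 85.85 + 1724.43 + 1856.4 = 3961.68
ΣP(t=0)·Q(t=0) = 5.90×46 + 5.05×18 + 12.23×141 + 11.05×135 = 271.4 + 90.9 + 1724.43 + 1491.75 = 3578.48
Index = 3961.68 / 3578.48 × 100 = 110.7085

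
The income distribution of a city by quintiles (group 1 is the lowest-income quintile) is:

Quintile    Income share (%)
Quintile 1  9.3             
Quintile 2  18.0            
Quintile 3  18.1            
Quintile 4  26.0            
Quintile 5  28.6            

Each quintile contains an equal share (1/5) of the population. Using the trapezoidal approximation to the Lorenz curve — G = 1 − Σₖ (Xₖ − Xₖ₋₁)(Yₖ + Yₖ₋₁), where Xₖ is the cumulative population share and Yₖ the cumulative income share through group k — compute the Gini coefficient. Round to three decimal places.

0.186

Cumulative income shares Yₖ: 0.0930, 0.2730, 0.4540, 0.7140, 1.0000
Σ (Xₖ−Xₖ₋₁)(Yₖ+Yₖ₋₁) = (1/5)(0.0930+0.0000) + (1/5)(0.2730+0.0930) + (1/5)(0.4540+0.2730) + (1/5)(0.7140+0.4540) + (1/5)(1.0000+0.7140)
  = 0.0186 + 0.0732 + 0.1454 + 0.2336 + 0.3428 = 0.8136
G = 1 − 0.8136 = 0.1864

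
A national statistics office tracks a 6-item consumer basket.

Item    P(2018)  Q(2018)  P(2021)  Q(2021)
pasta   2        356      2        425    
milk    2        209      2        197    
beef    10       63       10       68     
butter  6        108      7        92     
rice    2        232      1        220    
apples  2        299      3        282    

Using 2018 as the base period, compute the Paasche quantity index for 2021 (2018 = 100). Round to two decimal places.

Paasche quantity index uses current-period prices as weights.
ΣP(2021)·Q(2021) = 2×425 + 2×197 + 10×68 + 7×92 + 1×220 + 3×282 = 850 + 394 + 680 + 644 + 220 + 846 = 3634
ΣP(2021)·Q(2018) = 2×356 + 2×209 + 10×63 + 7×108 + 1×232 + 3×299 = 712 + 418 + 630 + 756 + 232 + 897 = 3645
Index = 3634 / 3645 × 100 = 99.6982

99.70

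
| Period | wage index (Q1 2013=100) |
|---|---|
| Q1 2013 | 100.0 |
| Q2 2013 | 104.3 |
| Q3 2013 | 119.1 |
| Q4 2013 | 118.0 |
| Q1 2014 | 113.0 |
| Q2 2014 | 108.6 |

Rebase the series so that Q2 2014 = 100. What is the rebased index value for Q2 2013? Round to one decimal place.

96.0

Rebased(Q2 2013) = 104.3 / 108.6 × 100 = 96.0405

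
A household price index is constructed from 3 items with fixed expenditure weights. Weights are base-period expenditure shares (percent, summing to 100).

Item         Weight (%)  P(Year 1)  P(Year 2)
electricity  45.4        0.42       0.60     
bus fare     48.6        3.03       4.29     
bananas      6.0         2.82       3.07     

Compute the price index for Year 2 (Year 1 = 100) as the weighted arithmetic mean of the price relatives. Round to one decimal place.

140.2

electricity: 45.4 × (0.60/0.42) = 45.4 × 1.428571 = 64.8571
bus fare: 48.6 × (4.29/3.03) = 48.6 × 1.415842 = 68.8099
bananas: 6.0 × (3.07/2.82) = 6.0 × 1.088652 = 6.5319
Index = Σ wᵢ·(p₁ᵢ/p₀ᵢ) = 64.8571 + 68.8099 + 6.5319 = 140.1990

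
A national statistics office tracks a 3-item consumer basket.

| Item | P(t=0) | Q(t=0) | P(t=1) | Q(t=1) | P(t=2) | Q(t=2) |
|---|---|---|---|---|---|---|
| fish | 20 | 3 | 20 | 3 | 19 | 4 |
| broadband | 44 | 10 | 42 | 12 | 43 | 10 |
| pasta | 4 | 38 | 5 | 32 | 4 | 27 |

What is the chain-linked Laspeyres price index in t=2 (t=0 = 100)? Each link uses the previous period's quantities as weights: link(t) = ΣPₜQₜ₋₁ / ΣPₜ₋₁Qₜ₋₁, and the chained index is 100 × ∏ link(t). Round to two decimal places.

99.50

Link t=0→t=1:
ΣP(t=1)Q(t=0) = 20×3 + 42×10 + 5×38 = 60 + 420 + 190 = 670
ΣP(t=0)Q(t=0) = 20×3 + 44×10 + 4×38 = 60 + 440 + 152 = 652
link = 670/652 = 1.027607
Link t=1→t=2:
ΣP(t=2)Q(t=1) = 19×3 + 43×12 + 4×32 = 57 + 516 + 128 = 701
ΣP(t=1)Q(t=1) = 20×3 + 42×12 + 5×32 = 60 + 504 + 160 = 724
link = 701/724 = 0.968232
Chained index = 100 × 1.027607 × 0.968232 = 99.4962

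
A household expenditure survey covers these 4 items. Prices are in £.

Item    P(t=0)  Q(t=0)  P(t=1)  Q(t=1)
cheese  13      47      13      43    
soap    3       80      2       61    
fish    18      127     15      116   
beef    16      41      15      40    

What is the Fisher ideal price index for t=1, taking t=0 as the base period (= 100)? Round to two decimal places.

Laspeyres component (base-period weights):
ΣP(t=1)Q(t=0) = 13×47 + 2×80 + 15×127 + 15×41 = 611 + 160 + 1905 + 615 = 3291
ΣP(t=0)Q(t=0) = 13×47 + 3×80 + 18×127 + 16×41 = 611 + 240 + 2286 + 656 = 3793
L = 3291 / 3793 × 100 = 86.7651
Paasche component (current-period weights):
ΣP(t=1)Q(t=1) = 13×43 + 2×61 + 15×116 + 15×40 = 559 + 122 + 1740 + 600 = 3021
ΣP(t=0)Q(t=1) = 13×43 + 3×61 + 18×116 + 16×40 = 559 + 183 + 2088 + 640 = 3470
P = 3021 / 3470 × 100 = 87.0605
Fisher = √(L × P) = √(86.7651 × 87.0605) = 86.9127

86.91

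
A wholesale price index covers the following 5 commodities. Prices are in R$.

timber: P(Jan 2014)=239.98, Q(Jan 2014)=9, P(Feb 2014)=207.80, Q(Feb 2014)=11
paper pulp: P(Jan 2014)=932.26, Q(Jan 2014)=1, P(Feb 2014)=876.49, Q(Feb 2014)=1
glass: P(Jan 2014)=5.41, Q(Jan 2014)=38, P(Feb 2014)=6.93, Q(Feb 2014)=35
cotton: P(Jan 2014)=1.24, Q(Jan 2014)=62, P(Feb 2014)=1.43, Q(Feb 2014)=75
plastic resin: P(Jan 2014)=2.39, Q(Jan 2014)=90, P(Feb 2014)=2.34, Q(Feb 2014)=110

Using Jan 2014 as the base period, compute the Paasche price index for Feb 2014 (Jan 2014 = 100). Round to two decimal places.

91.55

Paasche price index uses current-period quantities as weights.
ΣP(Feb 2014)·Q(Feb 2014) = 207.80×11 + 876.49×1 + 6.93×35 + 1.43×75 + 2.34×110 = 2285.8 + 876.49 + 242.55 + 107.25 + 257.4 = 3769.49
ΣP(Jan 2014)·Q(Feb 2014) = 239.98×11 + 932.26×1 + 5.41×35 + 1.24×75 + 2.39×110 = 2639.78 + 932.26 + 189.35 + 93 + 262.9 = 4117.29
Index = 3769.49 / 4117.29 × 100 = 91.5527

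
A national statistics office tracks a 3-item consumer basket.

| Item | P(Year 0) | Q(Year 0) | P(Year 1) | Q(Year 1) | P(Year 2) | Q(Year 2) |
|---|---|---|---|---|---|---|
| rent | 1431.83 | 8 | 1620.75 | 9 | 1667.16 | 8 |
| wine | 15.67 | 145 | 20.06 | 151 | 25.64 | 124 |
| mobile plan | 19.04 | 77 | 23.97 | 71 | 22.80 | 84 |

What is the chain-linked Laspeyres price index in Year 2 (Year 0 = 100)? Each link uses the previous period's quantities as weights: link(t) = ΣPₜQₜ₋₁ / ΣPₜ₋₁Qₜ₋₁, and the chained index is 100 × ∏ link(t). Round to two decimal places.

123.74

Link Year 0→Year 1:
ΣP(Year 1)Q(Year 0) = 1620.75×8 + 20.06×145 + 23.97×77 = 12966 + 2908.7 + 1845.69 = 17720.39
ΣP(Year 0)Q(Year 0) = 1431.83×8 + 15.67×145 + 19.04×77 = 11454.64 + 2272.15 + 1466.08 = 15192.87
link = 17720.39/15192.87 = 1.166362
Link Year 1→Year 2:
ΣP(Year 2)Q(Year 1) = 1667.16×9 + 25.64×151 + 22.80×71 = 15004.44 + 3871.64 + 1618.8 = 20494.88
ΣP(Year 1)Q(Year 1) = 1620.75×9 + 20.06×151 + 23.97×71 = 14586.75 + 3029.06 + 1701.87 = 19317.68
link = 20494.88/19317.68 = 1.060939
Chained index = 100 × 1.166362 × 1.060939 = 123.7439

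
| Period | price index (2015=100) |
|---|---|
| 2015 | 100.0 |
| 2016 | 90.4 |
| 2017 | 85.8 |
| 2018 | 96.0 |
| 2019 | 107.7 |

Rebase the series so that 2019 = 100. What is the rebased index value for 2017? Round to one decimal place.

79.7

Rebased(2017) = 85.8 / 107.7 × 100 = 79.6657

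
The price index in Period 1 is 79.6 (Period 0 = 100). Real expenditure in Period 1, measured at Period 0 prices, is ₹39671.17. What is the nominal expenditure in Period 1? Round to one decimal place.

31578.3

Nominal = Real × (Index/100) = 39671.17 × (79.6/100)
        = 39671.17 × 0.796 = 31578.2513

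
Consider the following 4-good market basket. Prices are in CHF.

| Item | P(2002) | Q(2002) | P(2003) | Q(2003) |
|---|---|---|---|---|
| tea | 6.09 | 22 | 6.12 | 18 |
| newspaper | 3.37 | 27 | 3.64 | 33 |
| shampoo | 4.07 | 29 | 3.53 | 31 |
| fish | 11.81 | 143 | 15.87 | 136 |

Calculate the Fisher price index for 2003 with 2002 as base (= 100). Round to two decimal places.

128.05

Laspeyres component (base-period weights):
ΣP(2003)Q(2002) = 6.12×22 + 3.64×27 + 3.53×29 + 15.87×143 = 134.64 + 98.28 + 102.37 + 2269.41 = 2604.7
ΣP(2002)Q(2002) = 6.09×22 + 3.37×27 + 4.07×29 + 11.81×143 = 133.98 + 90.99 + 118.03 + 1688.83 = 2031.83
L = 2604.7 / 2031.83 × 100 = 128.1948
Paasche component (current-period weights):
ΣP(2003)Q(2003) = 6.12×18 + 3.64×33 + 3.53×31 + 15.87×136 = 110.16 + 120.12 + 109.43 + 2158.32 = 2498.03
ΣP(2002)Q(2003) = 6.09×18 + 3.37×33 + 4.07×31 + 11.81×136 = 109.62 + 111.21 + 126.17 + 1606.16 = 1953.16
P = 2498.03 / 1953.16 × 100 = 127.8968
Fisher = √(L × P) = √(128.1948 × 127.8968) = 128.0457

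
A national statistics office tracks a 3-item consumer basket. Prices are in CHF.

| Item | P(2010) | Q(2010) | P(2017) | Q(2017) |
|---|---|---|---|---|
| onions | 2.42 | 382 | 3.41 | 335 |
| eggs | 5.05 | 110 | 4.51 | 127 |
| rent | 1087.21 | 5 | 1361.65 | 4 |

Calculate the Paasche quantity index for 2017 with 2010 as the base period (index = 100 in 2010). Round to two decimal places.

83.21

Paasche quantity index uses current-period prices as weights.
ΣP(2017)·Q(2017) = 3.41×335 + 4.51×127 + 1361.65×4 = 1142.35 + 572.77 + 5446.6 = 7161.72
ΣP(2017)·Q(2010) = 3.41×382 + 4.51×110 + 1361.65×5 = 1302.62 + 496.1 + 6808.25 = 8606.97
Index = 7161.72 / 8606.97 × 100 = 83.2084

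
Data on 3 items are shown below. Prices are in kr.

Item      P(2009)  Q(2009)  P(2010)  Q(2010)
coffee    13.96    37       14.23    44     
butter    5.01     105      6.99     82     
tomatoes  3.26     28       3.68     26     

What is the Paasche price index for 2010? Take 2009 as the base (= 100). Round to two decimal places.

116.68

Paasche price index uses current-period quantities as weights.
ΣP(2010)·Q(2010) = 14.23×44 + 6.99×82 + 3.68×26 = 626.12 + 573.18 + 95.68 = 1294.98
ΣP(2009)·Q(2010) = 13.96×44 + 5.01×82 + 3.26×26 = 614.24 + 410.82 + 84.76 = 1109.82
Index = 1294.98 / 1109.82 × 100 = 116.6838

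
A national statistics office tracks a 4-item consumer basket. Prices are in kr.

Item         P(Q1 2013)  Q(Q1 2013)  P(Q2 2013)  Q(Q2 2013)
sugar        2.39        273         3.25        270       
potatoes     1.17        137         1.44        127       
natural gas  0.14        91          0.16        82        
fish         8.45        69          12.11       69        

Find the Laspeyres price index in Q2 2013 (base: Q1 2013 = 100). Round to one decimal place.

137.4

Laspeyres price index uses base-period quantities as weights.
ΣP(Q2 2013)·Q(Q1 2013) = 3.25×273 + 1.44×137 + 0.16×91 + 12.11×69 = 887.25 + 197.28 + 14.56 + 835.59 = 1934.68
ΣP(Q1 2013)·Q(Q1 2013) = 2.39×273 + 1.17×137 + 0.14×91 + 8.45×69 = 652.47 + 160.29 + 12.74 + 583.05 = 1408.55
Index = 1934.68 / 1408.55 × 100 = 137.3526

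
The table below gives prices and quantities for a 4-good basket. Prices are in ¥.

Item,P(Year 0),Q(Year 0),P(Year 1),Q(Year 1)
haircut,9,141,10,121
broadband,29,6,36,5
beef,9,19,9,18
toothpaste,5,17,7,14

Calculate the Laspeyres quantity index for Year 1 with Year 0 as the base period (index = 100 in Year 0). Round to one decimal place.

Laspeyres quantity index uses base-period prices as weights.
ΣP(Year 0)·Q(Year 1) = 9×121 + 29×5 + 9×18 + 5×14 = 1089 + 145 + 162 + 70 = 1466
ΣP(Year 0)·Q(Year 0) = 9×141 + 29×6 + 9×19 + 5×17 = 1269 + 174 + 171 + 85 = 1699
Index = 1466 / 1699 × 100 = 86.2861

86.3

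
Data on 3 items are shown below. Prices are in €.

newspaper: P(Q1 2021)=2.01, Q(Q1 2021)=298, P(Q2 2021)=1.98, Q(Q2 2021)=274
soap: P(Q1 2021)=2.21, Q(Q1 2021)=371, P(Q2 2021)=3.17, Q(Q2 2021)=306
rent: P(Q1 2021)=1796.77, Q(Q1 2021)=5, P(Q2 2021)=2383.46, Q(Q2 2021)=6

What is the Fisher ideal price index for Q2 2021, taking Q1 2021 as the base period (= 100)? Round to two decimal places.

Laspeyres component (base-period weights):
ΣP(Q2 2021)Q(Q1 2021) = 1.98×298 + 3.17×371 + 2383.46×5 = 590.04 + 1176.07 + 11917.3 = 13683.41
ΣP(Q1 2021)Q(Q1 2021) = 2.01×298 + 2.21×371 + 1796.77×5 = 598.98 + 819.91 + 8983.85 = 10402.74
L = 13683.41 / 10402.74 × 100 = 131.5366
Paasche component (current-period weights):
ΣP(Q2 2021)Q(Q2 2021) = 1.98×274 + 3.17×306 + 2383.46×6 = 542.52 + 970.02 + 14300.76 = 15813.3
ΣP(Q1 2021)Q(Q2 2021) = 2.01×274 + 2.21×306 + 1796.77×6 = 550.74 + 676.26 + 10780.62 = 12007.62
P = 15813.3 / 12007.62 × 100 = 131.6939
Fisher = √(L × P) = √(131.5366 × 131.6939) = 131.6152

131.62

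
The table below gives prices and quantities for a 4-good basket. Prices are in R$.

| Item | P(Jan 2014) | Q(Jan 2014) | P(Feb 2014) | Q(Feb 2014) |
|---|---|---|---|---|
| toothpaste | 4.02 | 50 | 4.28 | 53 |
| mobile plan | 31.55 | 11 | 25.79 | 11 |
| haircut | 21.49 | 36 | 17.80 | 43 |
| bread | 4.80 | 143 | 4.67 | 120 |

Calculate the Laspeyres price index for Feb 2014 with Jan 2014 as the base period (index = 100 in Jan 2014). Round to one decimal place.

Laspeyres price index uses base-period quantities as weights.
ΣP(Feb 2014)·Q(Jan 2014) = 4.28×50 + 25.79×11 + 17.80×36 + 4.67×143 = 214 + 283.69 + 640.8 + 667.81 = 1806.3
ΣP(Jan 2014)·Q(Jan 2014) = 4.02×50 + 31.55×11 + 21.49×36 + 4.80×143 = 201 + 347.05 + 773.64 + 686.4 = 2008.09
Index = 1806.3 / 2008.09 × 100 = 89.9511

90.0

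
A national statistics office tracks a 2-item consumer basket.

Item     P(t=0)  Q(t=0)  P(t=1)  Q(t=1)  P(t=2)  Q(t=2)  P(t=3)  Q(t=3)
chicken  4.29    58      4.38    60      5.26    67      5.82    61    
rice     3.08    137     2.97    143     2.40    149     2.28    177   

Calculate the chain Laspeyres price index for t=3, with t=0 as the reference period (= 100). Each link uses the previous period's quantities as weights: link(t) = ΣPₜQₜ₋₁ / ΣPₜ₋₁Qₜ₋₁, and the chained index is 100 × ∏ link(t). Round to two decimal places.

Link t=0→t=1:
ΣP(t=1)Q(t=0) = 4.38×58 + 2.97×137 = 254.04 + 406.89 = 660.93
ΣP(t=0)Q(t=0) = 4.29×58 + 3.08×137 = 248.82 + 421.96 = 670.78
link = 660.93/670.78 = 0.985316
Link t=1→t=2:
ΣP(t=2)Q(t=1) = 5.26×60 + 2.40×143 = 315.6 + 343.2 = 658.8
ΣP(t=1)Q(t=1) = 4.38×60 + 2.97×143 = 262.8 + 424.71 = 687.51
link = 658.8/687.51 = 0.958241
Link t=2→t=3:
ΣP(t=3)Q(t=2) = 5.82×67 + 2.28×149 = 389.94 + 339.72 = 729.66
ΣP(t=2)Q(t=2) = 5.26×67 + 2.40×149 = 352.42 + 357.6 = 710.02
link = 729.66/710.02 = 1.027661
Chained index = 100 × 0.985316 × 0.958241 × 1.027661 = 97.0286

97.03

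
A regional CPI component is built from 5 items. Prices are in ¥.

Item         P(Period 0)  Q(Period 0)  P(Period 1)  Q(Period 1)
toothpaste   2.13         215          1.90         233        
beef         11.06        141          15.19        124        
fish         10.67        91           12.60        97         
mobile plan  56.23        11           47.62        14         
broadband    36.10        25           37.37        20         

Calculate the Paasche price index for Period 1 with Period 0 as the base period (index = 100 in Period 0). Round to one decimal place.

Paasche price index uses current-period quantities as weights.
ΣP(Period 1)·Q(Period 1) = 1.90×233 + 15.19×124 + 12.60×97 + 47.62×14 + 37.37×20 = 442.7 + 1883.56 + 1222.2 + 666.68 + 747.4 = 4962.54
ΣP(Period 0)·Q(Period 1) = 2.13×233 + 11.06×124 + 10.67×97 + 56.23×14 + 36.10×20 = 496.29 + 1371.44 + 1034.99 + 787.22 + 722 = 4411.94
Index = 4962.54 / 4411.94 × 100 = 112.4798

112.5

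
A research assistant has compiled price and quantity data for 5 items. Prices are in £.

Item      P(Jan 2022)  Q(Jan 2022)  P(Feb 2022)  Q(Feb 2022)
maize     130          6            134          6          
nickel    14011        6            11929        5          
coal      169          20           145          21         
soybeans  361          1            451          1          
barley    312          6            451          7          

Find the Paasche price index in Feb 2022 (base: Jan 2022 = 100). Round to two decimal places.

Paasche price index uses current-period quantities as weights.
ΣP(Feb 2022)·Q(Feb 2022) = 134×6 + 11929×5 + 145×21 + 451×1 + 451×7 = 804 + 59645 + 3045 + 451 + 3157 = 67102
ΣP(Jan 2022)·Q(Feb 2022) = 130×6 + 14011×5 + 169×21 + 361×1 + 312×7 = 780 + 70055 + 3549 + 361 + 2184 = 76929
Index = 67102 / 76929 × 100 = 87.2259

87.23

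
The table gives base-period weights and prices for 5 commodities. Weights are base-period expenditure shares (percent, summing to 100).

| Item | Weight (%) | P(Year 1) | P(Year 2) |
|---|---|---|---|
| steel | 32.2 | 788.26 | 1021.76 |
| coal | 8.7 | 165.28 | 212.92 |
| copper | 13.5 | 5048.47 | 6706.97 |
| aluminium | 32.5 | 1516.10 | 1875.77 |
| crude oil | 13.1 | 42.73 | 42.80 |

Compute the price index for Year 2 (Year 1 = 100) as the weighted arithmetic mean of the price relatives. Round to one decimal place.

steel: 32.2 × (1021.76/788.26) = 32.2 × 1.296222 = 41.7384
coal: 8.7 × (212.92/165.28) = 8.7 × 1.288238 = 11.2077
copper: 13.5 × (6706.97/5048.47) = 13.5 × 1.328515 = 17.9350
aluminium: 32.5 × (1875.77/1516.10) = 32.5 × 1.237234 = 40.2101
crude oil: 13.1 × (42.80/42.73) = 13.1 × 1.001638 = 13.1215
Index = Σ wᵢ·(p₁ᵢ/p₀ᵢ) = 41.7384 + 11.2077 + 17.9350 + 40.2101 + 13.1215 = 124.2125

124.2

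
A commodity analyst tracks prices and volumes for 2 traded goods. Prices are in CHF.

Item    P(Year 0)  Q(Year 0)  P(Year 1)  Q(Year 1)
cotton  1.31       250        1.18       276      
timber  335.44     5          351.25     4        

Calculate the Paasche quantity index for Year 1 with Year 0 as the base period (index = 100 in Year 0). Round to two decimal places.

84.37

Paasche quantity index uses current-period prices as weights.
ΣP(Year 1)·Q(Year 1) = 1.18×276 + 351.25×4 = 325.68 + 1405 = 1730.68
ΣP(Year 1)·Q(Year 0) = 1.18×250 + 351.25×5 = 295 + 1756.25 = 2051.25
Index = 1730.68 / 2051.25 × 100 = 84.3720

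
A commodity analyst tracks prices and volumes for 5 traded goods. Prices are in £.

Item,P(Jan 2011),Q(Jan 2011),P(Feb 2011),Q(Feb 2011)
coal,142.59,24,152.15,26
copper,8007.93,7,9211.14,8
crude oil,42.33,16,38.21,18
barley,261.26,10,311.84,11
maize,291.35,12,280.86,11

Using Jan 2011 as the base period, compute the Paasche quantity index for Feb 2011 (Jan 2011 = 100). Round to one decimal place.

112.8

Paasche quantity index uses current-period prices as weights.
ΣP(Feb 2011)·Q(Feb 2011) = 152.15×26 + 9211.14×8 + 38.21×18 + 311.84×11 + 280.86×11 = 3955.9 + 73689.12 + 687.78 + 3430.24 + 3089.46 = 84852.5
ΣP(Feb 2011)·Q(Jan 2011) = 152.15×24 + 9211.14×7 + 38.21×16 + 311.84×10 + 280.86×12 = 3651.6 + 64477.98 + 611.36 + 3118.4 + 3370.32 = 75229.66
Index = 84852.5 / 75229.66 × 100 = 112.7913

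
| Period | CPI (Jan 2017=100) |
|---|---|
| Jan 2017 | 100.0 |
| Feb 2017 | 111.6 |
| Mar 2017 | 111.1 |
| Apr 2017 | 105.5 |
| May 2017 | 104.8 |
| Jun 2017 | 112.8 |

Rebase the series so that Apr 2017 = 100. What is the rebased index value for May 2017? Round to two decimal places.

Rebased(May 2017) = 104.8 / 105.5 × 100 = 99.3365

99.34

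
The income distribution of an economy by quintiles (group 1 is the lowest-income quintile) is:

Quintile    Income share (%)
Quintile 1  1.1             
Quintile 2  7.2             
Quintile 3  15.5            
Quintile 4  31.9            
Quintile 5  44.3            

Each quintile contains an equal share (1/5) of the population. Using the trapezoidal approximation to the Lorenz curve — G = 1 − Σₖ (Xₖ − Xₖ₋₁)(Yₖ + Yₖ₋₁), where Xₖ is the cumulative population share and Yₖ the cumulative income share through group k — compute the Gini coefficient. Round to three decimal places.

0.444

Cumulative income shares Yₖ: 0.0110, 0.0830, 0.2380, 0.5570, 1.0000
Σ (Xₖ−Xₖ₋₁)(Yₖ+Yₖ₋₁) = (1/5)(0.0110+0.0000) + (1/5)(0.0830+0.0110) + (1/5)(0.2380+0.0830) + (1/5)(0.5570+0.2380) + (1/5)(1.0000+0.5570)
  = 0.0022 + 0.0188 + 0.0642 + 0.1590 + 0.3114 = 0.5556
G = 1 − 0.5556 = 0.4444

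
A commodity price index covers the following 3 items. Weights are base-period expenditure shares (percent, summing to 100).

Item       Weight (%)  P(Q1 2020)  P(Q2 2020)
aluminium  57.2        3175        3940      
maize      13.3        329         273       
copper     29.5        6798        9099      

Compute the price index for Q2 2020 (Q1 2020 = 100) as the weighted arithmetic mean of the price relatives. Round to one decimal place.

aluminium: 57.2 × (3940/3175) = 57.2 × 1.240945 = 70.9820
maize: 13.3 × (273/329) = 13.3 × 0.829787 = 11.0362
copper: 29.5 × (9099/6798) = 29.5 × 1.338482 = 39.4852
Index = Σ wᵢ·(p₁ᵢ/p₀ᵢ) = 70.9820 + 11.0362 + 39.4852 = 121.5034

121.5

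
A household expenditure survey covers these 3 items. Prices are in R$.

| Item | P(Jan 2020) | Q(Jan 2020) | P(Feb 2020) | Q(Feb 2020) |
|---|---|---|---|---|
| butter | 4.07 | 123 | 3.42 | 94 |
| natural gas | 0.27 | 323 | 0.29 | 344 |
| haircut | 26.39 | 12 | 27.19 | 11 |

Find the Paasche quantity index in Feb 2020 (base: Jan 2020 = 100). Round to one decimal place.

Paasche quantity index uses current-period prices as weights.
ΣP(Feb 2020)·Q(Feb 2020) = 3.42×94 + 0.29×344 + 27.19×11 = 321.48 + 99.76 + 299.09 = 720.33
ΣP(Feb 2020)·Q(Jan 2020) = 3.42×123 + 0.29×323 + 27.19×12 = 420.66 + 93.67 + 326.28 = 840.61
Index = 720.33 / 840.61 × 100 = 85.6913

85.7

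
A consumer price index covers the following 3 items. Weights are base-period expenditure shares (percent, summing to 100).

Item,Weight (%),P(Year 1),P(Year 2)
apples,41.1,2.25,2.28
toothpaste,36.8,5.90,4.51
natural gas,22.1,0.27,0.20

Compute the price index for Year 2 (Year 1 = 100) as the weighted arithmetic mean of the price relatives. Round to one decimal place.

86.1

apples: 41.1 × (2.28/2.25) = 41.1 × 1.013333 = 41.6480
toothpaste: 36.8 × (4.51/5.90) = 36.8 × 0.764407 = 28.1302
natural gas: 22.1 × (0.20/0.27) = 22.1 × 0.740741 = 16.3704
Index = Σ wᵢ·(p₁ᵢ/p₀ᵢ) = 41.6480 + 28.1302 + 16.3704 = 86.1485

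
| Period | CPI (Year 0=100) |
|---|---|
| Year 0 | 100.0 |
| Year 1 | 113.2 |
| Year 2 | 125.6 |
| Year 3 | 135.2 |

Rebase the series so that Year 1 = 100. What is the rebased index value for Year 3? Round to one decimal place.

Rebased(Year 3) = 135.2 / 113.2 × 100 = 119.4346

119.4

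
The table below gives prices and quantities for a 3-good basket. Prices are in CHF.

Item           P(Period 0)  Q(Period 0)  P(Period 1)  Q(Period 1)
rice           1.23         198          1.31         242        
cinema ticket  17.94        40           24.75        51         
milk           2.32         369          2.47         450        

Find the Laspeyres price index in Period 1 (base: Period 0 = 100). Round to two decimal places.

118.91

Laspeyres price index uses base-period quantities as weights.
ΣP(Period 1)·Q(Period 0) = 1.31×198 + 24.75×40 + 2.47×369 = 259.38 + 990 + 911.43 = 2160.81
ΣP(Period 0)·Q(Period 0) = 1.23×198 + 17.94×40 + 2.32×369 = 243.54 + 717.6 + 856.08 = 1817.22
Index = 2160.81 / 1817.22 × 100 = 118.9075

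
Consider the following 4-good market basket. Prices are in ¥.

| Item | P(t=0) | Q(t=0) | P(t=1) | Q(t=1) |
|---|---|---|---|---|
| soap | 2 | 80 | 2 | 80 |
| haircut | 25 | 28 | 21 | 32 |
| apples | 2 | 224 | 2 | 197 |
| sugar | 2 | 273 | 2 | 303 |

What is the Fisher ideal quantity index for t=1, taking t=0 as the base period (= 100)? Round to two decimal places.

105.44

Laspeyres component (base-period weights):
ΣP(t=0)Q(t=1) = 2×80 + 25×32 + 2×197 + 2×303 = 160 + 800 + 394 + 606 = 1960
ΣP(t=0)Q(t=0) = 2×80 + 25×28 + 2×224 + 2×273 = 160 + 700 + 448 + 546 = 1854
L = 1960 / 1854 × 100 = 105.7174
Paasche component (current-period weights):
ΣP(t=1)Q(t=1) = 2×80 + 21×32 + 2×197 + 2×303 = 160 + 672 + 394 + 606 = 1832
ΣP(t=1)Q(t=0) = 2×80 + 21×28 + 2×224 + 2×273 = 160 + 588 + 448 + 546 = 1742
P = 1832 / 1742 × 100 = 105.1665
Fisher = √(L × P) = √(105.7174 × 105.1665) = 105.4416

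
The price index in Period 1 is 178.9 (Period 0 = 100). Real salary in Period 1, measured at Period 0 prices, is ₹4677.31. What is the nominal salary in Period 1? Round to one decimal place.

Nominal = Real × (Index/100) = 4677.31 × (178.9/100)
        = 4677.31 × 1.789 = 8367.7076

8367.7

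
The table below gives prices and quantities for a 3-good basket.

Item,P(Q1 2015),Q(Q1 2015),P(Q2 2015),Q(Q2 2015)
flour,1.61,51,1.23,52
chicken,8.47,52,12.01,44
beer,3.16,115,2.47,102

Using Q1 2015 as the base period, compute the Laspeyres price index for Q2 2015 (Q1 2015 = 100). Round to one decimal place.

Laspeyres price index uses base-period quantities as weights.
ΣP(Q2 2015)·Q(Q1 2015) = 1.23×51 + 12.01×52 + 2.47×115 = 62.73 + 624.52 + 284.05 = 971.3
ΣP(Q1 2015)·Q(Q1 2015) = 1.61×51 + 8.47×52 + 3.16×115 = 82.11 + 440.44 + 363.4 = 885.95
Index = 971.3 / 885.95 × 100 = 109.6337

109.6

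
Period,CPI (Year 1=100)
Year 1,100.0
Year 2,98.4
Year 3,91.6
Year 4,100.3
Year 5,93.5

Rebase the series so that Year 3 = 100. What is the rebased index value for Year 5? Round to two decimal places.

102.07

Rebased(Year 5) = 93.5 / 91.6 × 100 = 102.0742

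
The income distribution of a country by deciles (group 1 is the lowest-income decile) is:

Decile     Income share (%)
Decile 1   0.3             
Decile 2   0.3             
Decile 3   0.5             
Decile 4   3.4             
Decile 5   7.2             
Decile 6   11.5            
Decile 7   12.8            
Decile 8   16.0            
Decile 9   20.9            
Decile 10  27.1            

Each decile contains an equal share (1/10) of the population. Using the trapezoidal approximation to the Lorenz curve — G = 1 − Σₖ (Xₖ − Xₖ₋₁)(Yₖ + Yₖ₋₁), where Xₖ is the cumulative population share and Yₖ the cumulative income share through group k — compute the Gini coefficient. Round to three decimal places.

0.495

Cumulative income shares Yₖ: 0.0030, 0.0060, 0.0110, 0.0450, 0.1170, 0.2320, 0.3600, 0.5200, 0.7290, 1.0000
Σ (Xₖ−Xₖ₋₁)(Yₖ+Yₖ₋₁) = (1/10)(0.0030+0.0000) + (1/10)(0.0060+0.0030) + (1/10)(0.0110+0.0060) + (1/10)(0.0450+0.0110) + (1/10)(0.1170+0.0450) + (1/10)(0.2320+0.1170) + (1/10)(0.3600+0.2320) + (1/10)(0.5200+0.3600) + (1/10)(0.7290+0.5200) + (1/10)(1.0000+0.7290)
  = 0.0003 + 0.0009 + 0.0017 + 0.0056 + 0.0162 + 0.0349 + 0.0592 + 0.0880 + 0.1249 + 0.1729 = 0.5046
G = 1 − 0.5046 = 0.4954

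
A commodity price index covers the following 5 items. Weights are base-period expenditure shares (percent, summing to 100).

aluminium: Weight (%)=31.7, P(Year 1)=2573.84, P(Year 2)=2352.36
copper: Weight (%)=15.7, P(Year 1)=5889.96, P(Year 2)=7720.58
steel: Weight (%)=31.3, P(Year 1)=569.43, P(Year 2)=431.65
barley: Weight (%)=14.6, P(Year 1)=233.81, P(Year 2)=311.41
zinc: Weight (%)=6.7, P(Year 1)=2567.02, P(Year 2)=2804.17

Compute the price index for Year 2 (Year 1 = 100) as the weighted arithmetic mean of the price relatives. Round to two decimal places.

aluminium: 31.7 × (2352.36/2573.84) = 31.7 × 0.913950 = 28.9722
copper: 15.7 × (7720.58/5889.96) = 15.7 × 1.310803 = 20.5796
steel: 31.3 × (431.65/569.43) = 31.3 × 0.758039 = 23.7266
barley: 14.6 × (311.41/233.81) = 14.6 × 1.331893 = 19.4456
zinc: 6.7 × (2804.17/2567.02) = 6.7 × 1.092383 = 7.3190
Index = Σ wᵢ·(p₁ᵢ/p₀ᵢ) = 28.9722 + 20.5796 + 23.7266 + 19.4456 + 7.3190 = 100.0430

100.04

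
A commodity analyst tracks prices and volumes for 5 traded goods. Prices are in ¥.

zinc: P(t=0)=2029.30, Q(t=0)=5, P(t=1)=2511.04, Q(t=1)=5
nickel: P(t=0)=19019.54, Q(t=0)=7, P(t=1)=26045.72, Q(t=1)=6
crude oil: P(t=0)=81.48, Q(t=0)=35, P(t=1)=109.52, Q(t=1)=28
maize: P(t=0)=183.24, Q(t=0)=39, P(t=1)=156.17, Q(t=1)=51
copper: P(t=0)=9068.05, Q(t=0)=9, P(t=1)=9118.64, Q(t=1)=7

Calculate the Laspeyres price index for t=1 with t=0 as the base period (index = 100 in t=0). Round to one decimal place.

122.1

Laspeyres price index uses base-period quantities as weights.
ΣP(t=1)·Q(t=0) = 2511.04×5 + 26045.72×7 + 109.52×35 + 156.17×39 + 9118.64×9 = 12555.2 + 182320.04 + 3833.2 + 6090.63 + 82067.76 = 286866.83
ΣP(t=0)·Q(t=0) = 2029.30×5 + 19019.54×7 + 81.48×35 + 183.24×39 + 9068.05×9 = 10146.5 + 133136.78 + 2851.8 + 7146.36 + 81612.45 = 234893.89
Index = 286866.83 / 234893.89 × 100 = 122.1261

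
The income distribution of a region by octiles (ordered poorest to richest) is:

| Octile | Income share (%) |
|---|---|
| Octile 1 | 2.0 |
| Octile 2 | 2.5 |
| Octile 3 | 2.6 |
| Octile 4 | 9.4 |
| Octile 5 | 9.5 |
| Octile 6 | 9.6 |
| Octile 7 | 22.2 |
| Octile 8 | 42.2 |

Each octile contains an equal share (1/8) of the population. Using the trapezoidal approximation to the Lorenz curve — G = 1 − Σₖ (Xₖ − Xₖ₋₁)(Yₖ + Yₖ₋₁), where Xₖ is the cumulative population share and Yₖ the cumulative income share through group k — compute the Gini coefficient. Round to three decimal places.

0.501

Cumulative income shares Yₖ: 0.0200, 0.0450, 0.0710, 0.1650, 0.2600, 0.3560, 0.5780, 1.0000
Σ (Xₖ−Xₖ₋₁)(Yₖ+Yₖ₋₁) = (1/8)(0.0200+0.0000) + (1/8)(0.0450+0.0200) + (1/8)(0.0710+0.0450) + (1/8)(0.1650+0.0710) + (1/8)(0.2600+0.1650) + (1/8)(0.3560+0.2600) + (1/8)(0.5780+0.3560) + (1/8)(1.0000+0.5780)
  = 0.0025 + 0.0081 + 0.0145 + 0.0295 + 0.0531 + 0.0770 + 0.1167 + 0.1972 = 0.4987
G = 1 − 0.4987 = 0.5012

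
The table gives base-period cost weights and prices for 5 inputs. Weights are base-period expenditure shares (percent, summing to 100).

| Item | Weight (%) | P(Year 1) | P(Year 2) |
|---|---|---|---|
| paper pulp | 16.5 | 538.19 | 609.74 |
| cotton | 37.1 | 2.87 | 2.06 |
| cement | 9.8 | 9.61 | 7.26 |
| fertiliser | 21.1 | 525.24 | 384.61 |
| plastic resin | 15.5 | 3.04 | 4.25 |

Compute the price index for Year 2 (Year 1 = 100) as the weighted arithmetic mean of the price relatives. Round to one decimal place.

paper pulp: 16.5 × (609.74/538.19) = 16.5 × 1.132946 = 18.6936
cotton: 37.1 × (2.06/2.87) = 37.1 × 0.717770 = 26.6293
cement: 9.8 × (7.26/9.61) = 9.8 × 0.755463 = 7.4035
fertiliser: 21.1 × (384.61/525.24) = 21.1 × 0.732256 = 15.4506
plastic resin: 15.5 × (4.25/3.04) = 15.5 × 1.398026 = 21.6694
Index = Σ wᵢ·(p₁ᵢ/p₀ᵢ) = 18.6936 + 26.6293 + 7.4035 + 15.4506 + 21.6694 = 89.8464

89.8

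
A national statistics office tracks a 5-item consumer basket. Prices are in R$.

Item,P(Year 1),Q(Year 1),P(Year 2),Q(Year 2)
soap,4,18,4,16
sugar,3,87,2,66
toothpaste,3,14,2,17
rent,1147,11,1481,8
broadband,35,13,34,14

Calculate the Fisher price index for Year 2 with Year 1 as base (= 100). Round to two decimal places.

126.14

Laspeyres component (base-period weights):
ΣP(Year 2)Q(Year 1) = 4×18 + 2×87 + 2×14 + 1481×11 + 34×13 = 72 + 174 + 28 + 16291 + 442 = 17007
ΣP(Year 1)Q(Year 1) = 4×18 + 3×87 + 3×14 + 1147×11 + 35×13 = 72 + 261 + 42 + 12617 + 455 = 13447
L = 17007 / 13447 × 100 = 126.4743
Paasche component (current-period weights):
ΣP(Year 2)Q(Year 2) = 4×16 + 2×66 + 2×17 + 1481×8 + 34×14 = 64 + 132 + 34 + 11848 + 476 = 12554
ΣP(Year 1)Q(Year 2) = 4×16 + 3×66 + 3×17 + 1147×8 + 35×14 = 64 + 198 + 51 + 9176 + 490 = 9979
P = 12554 / 9979 × 100 = 125.8042
Fisher = √(L × P) = √(126.4743 × 125.8042) = 126.1388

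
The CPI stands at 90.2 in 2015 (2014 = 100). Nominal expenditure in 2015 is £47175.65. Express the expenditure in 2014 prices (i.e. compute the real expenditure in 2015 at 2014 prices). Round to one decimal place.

Real = Nominal ÷ (Index/100) = 47175.65 ÷ (90.2/100)
     = 47175.65 ÷ 0.902 = 52301.1641

52301.2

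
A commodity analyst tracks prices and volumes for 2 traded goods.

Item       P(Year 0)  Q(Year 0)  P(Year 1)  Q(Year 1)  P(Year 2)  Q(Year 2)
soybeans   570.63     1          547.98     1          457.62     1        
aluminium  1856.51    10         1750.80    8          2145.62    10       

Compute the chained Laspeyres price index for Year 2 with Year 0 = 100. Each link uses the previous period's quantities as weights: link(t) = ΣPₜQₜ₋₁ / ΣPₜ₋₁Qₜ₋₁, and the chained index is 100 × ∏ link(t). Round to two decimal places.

114.25

Link Year 0→Year 1:
ΣP(Year 1)Q(Year 0) = 547.98×1 + 1750.80×10 = 547.98 + 17508 = 18055.98
ΣP(Year 0)Q(Year 0) = 570.63×1 + 1856.51×10 = 570.63 + 18565.1 = 19135.73
link = 18055.98/19135.73 = 0.943574
Link Year 1→Year 2:
ΣP(Year 2)Q(Year 1) = 457.62×1 + 2145.62×8 = 457.62 + 17164.96 = 17622.58
ΣP(Year 1)Q(Year 1) = 547.98×1 + 1750.80×8 = 547.98 + 14006.4 = 14554.38
link = 17622.58/14554.38 = 1.210809
Chained index = 100 × 0.943574 × 1.210809 = 114.2488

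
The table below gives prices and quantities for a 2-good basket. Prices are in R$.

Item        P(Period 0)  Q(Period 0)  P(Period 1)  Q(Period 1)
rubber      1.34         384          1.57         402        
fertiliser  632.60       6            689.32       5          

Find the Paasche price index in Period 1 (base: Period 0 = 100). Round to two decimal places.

Paasche price index uses current-period quantities as weights.
ΣP(Period 1)·Q(Period 1) = 1.57×402 + 689.32×5 = 631.14 + 3446.6 = 4077.74
ΣP(Period 0)·Q(Period 1) = 1.34×402 + 632.60×5 = 538.68 + 3163 = 3701.68
Index = 4077.74 / 3701.68 × 100 = 110.1592

110.16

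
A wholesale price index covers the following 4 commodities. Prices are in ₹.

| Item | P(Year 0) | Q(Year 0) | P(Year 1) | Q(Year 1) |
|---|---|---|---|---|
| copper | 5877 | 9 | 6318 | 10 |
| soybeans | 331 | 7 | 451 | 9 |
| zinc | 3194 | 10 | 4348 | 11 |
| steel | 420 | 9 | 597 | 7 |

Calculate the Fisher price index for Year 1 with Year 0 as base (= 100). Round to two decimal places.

Laspeyres component (base-period weights):
ΣP(Year 1)Q(Year 0) = 6318×9 + 451×7 + 4348×10 + 597×9 = 56862 + 3157 + 43480 + 5373 = 108872
ΣP(Year 0)Q(Year 0) = 5877×9 + 331×7 + 3194×10 + 420×9 = 52893 + 2317 + 31940 + 3780 = 90930
L = 108872 / 90930 × 100 = 119.7317
Paasche component (current-period weights):
ΣP(Year 1)Q(Year 1) = 6318×10 + 451×9 + 4348×11 + 597×7 = 63180 + 4059 + 47828 + 4179 = 119246
ΣP(Year 0)Q(Year 1) = 5877×10 + 331×9 + 3194×11 + 420×7 = 58770 + 2979 + 35134 + 2940 = 99823
P = 119246 / 99823 × 100 = 119.4574
Fisher = √(L × P) = √(119.7317 × 119.4574) = 119.5945

119.59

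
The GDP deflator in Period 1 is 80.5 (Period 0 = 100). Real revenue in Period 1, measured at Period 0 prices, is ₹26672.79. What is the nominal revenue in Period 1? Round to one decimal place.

Nominal = Real × (Index/100) = 26672.79 × (80.5/100)
        = 26672.79 × 0.805 = 21471.5960

21471.6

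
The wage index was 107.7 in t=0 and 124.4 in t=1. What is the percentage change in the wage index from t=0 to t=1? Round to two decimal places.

Change = (124.4 − 107.7) / 107.7 × 100
       = 16.7 / 107.7 × 100 = 15.5060%

15.51%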